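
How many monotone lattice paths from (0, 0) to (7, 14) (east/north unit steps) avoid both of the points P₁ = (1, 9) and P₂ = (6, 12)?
Number of paths = 57648

Inclusion–exclusion. Total paths: C(21, 7) = 116280. Through P₁: C(10, 1)·C(11, 6) = 4620. Through P₂: C(18, 6)·C(3, 1) = 55692. Since P₁ is strictly southwest of P₂, a monotone path through both must visit P₁ then P₂; paths through both = C(10, 1)·C(8, 5)·C(3, 1) = 1680. Avoid both = 116280 − 4620 − 55692 + 1680 = 57648.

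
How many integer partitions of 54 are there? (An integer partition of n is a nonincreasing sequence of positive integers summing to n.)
p(54) = 386155

Compute p(n) via the recurrence p(n, m) = p(n, m−1) + p(n−m, m), where p(n, m) counts partitions of n with all parts ≤ m and p(n) = p(n, n). The base cases are p(0, m) = 1 and p(n, 0) = 0 for n > 0. Filling the table yields p(54) = 386155. (Euler's pentagonal recurrence is an alternative.)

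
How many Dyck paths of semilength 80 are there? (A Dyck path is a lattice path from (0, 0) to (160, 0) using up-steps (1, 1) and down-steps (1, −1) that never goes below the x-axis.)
C_80 = 1136359577947336271931632877004667456667613940

These Dyck paths are counted by the Catalan number C_n = (1/(n + 1)) · C(2n, n). For n = 80: C_80 = (1/81) · C(160, 80) = 92045125813734238026462263037378063990076729140/81 = 1136359577947336271931632877004667456667613940.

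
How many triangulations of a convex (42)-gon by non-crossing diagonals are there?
C_40 = 2622127042276492108820

These polygon triangulations are counted by the Catalan number C_n = (1/(n + 1)) · C(2n, n). For n = 40: C_40 = (1/41) · C(80, 40) = 107507208733336176461620/41 = 2622127042276492108820.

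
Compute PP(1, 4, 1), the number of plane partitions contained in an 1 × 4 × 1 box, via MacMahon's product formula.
PP(1, 4, 1) = 5

Evaluate the triple product over i = 1..1, j = 1..4, k = 1..1. The factors are (2/1) · (3/2) · (4/3) · (5/4). The numerators and denominators telescope so the product is an integer; carrying out the multiplication exactly gives PP(1, 4, 1) = 5.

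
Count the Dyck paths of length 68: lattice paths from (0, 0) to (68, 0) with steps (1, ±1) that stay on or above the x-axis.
C_34 = 812944042149730764

These Dyck paths are counted by the Catalan number C_n = (1/(n + 1)) · C(2n, n). For n = 34: C_34 = (1/35) · C(68, 34) = 28453041475240576740/35 = 812944042149730764.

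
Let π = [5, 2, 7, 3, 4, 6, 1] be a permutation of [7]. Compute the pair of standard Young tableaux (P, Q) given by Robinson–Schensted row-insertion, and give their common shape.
P = [1, 3, 4, 6] / [2, 7] / [5];  Q = [1, 3, 5, 6] / [2, 4] / [7];  common shape = (4, 2, 1)

Row-insert the values π_1, π_2, … into P one at a time, bumping the leftmost entry strictly greater than the inserted value down to the next row. The recording tableau Q records, in position (i, j), the step at which that cell was added to P.
  Insert 5 (step 1): P = [5];  Q = [1]
  Insert 2 (step 2): P = [2] / [5];  Q = [1] / [2]
  Insert 7 (step 3): P = [2, 7] / [5];  Q = [1, 3] / [2]
  Insert 3 (step 4): P = [2, 3] / [5, 7];  Q = [1, 3] / [2, 4]
  Insert 4 (step 5): P = [2, 3, 4] / [5, 7];  Q = [1, 3, 5] / [2, 4]
  Insert 6 (step 6): P = [2, 3, 4, 6] / [5, 7];  Q = [1, 3, 5, 6] / [2, 4]
  Insert 1 (step 7): P = [1, 3, 4, 6] / [2, 7] / [5];  Q = [1, 3, 5, 6] / [2, 4] / [7]
Final shape: (4, 2, 1).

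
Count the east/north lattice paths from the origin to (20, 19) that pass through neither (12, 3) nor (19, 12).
Number of paths = 67501302505

Inclusion–exclusion. Total paths: C(39, 20) = 68923264410. Through P₁: C(15, 12)·C(24, 8) = 334639305. Through P₂: C(31, 19)·C(8, 1) = 1128964200. Since P₁ is strictly southwest of P₂, a monotone path through both must visit P₁ then P₂; paths through both = C(15, 12)·C(16, 7)·C(8, 1) = 41641600. Avoid both = 68923264410 − 334639305 − 1128964200 + 41641600 = 67501302505.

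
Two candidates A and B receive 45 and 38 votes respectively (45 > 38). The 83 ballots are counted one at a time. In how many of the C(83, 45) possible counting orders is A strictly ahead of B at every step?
Strict-lead orderings = 53185384447358700405960

Total orderings of the 83 votes with 45 for A: C(83, 45) = 630626701304396019099240. By the Bertrand ballot formula (Cycle Lemma / reflection principle), the number of orderings in which A is strictly ahead of B throughout is (p − q)/(p + q) · C(p + q, p) = (45 − 38)/(45 + 38) · 630626701304396019099240 = 53185384447358700405960.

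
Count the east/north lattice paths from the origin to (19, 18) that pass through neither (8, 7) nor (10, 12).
Number of paths = 10573064425

Inclusion–exclusion. Total paths: C(37, 19) = 17672631900. Through P₁: C(15, 8)·C(22, 11) = 4539454920. Through P₂: C(22, 10)·C(15, 9) = 3236463230. Since P₁ is strictly southwest of P₂, a monotone path through both must visit P₁ then P₂; paths through both = C(15, 8)·C(7, 2)·C(15, 9) = 676350675. Avoid both = 17672631900 − 4539454920 − 3236463230 + 676350675 = 10573064425.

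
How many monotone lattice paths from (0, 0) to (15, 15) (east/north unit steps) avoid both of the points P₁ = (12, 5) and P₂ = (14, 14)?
Number of paths = 73795232

Inclusion–exclusion. Total paths: C(30, 15) = 155117520. Through P₁: C(17, 12)·C(13, 3) = 1769768. Through P₂: C(28, 14)·C(2, 1) = 80233200. Since P₁ is strictly southwest of P₂, a monotone path through both must visit P₁ then P₂; paths through both = C(17, 12)·C(11, 2)·C(2, 1) = 680680. Avoid both = 155117520 − 1769768 − 80233200 + 680680 = 73795232.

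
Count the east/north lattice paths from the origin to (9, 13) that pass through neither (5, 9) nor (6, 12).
Number of paths = 315056

Inclusion–exclusion. Total paths: C(22, 9) = 497420. Through P₁: C(14, 5)·C(8, 4) = 140140. Through P₂: C(18, 6)·C(4, 3) = 74256. Since P₁ is strictly southwest of P₂, a monotone path through both must visit P₁ then P₂; paths through both = C(14, 5)·C(4, 1)·C(4, 3) = 32032. Avoid both = 497420 − 140140 − 74256 + 32032 = 315056.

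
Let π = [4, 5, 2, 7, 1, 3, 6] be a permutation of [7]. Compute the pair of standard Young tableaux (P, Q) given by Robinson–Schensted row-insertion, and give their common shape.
P = [1, 3, 6] / [2, 5, 7] / [4];  Q = [1, 2, 4] / [3, 6, 7] / [5];  common shape = (3, 3, 1)

Row-insert the values π_1, π_2, … into P one at a time, bumping the leftmost entry strictly greater than the inserted value down to the next row. The recording tableau Q records, in position (i, j), the step at which that cell was added to P.
  Insert 4 (step 1): P = [4];  Q = [1]
  Insert 5 (step 2): P = [4, 5];  Q = [1, 2]
  Insert 2 (step 3): P = [2, 5] / [4];  Q = [1, 2] / [3]
  Insert 7 (step 4): P = [2, 5, 7] / [4];  Q = [1, 2, 4] / [3]
  Insert 1 (step 5): P = [1, 5, 7] / [2] / [4];  Q = [1, 2, 4] / [3] / [5]
  Insert 3 (step 6): P = [1, 3, 7] / [2, 5] / [4];  Q = [1, 2, 4] / [3, 6] / [5]
  Insert 6 (step 7): P = [1, 3, 6] / [2, 5, 7] / [4];  Q = [1, 2, 4] / [3, 6, 7] / [5]
Final shape: (3, 3, 1).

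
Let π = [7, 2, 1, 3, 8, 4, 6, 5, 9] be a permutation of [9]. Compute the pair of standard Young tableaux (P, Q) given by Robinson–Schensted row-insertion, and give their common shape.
P = [1, 3, 4, 5, 9] / [2, 6] / [7, 8];  Q = [1, 4, 5, 7, 9] / [2, 6] / [3, 8];  common shape = (5, 2, 2)

Row-insert the values π_1, π_2, … into P one at a time, bumping the leftmost entry strictly greater than the inserted value down to the next row. The recording tableau Q records, in position (i, j), the step at which that cell was added to P.
  Insert 7 (step 1): P = [7];  Q = [1]
  Insert 2 (step 2): P = [2] / [7];  Q = [1] / [2]
  Insert 1 (step 3): P = [1] / [2] / [7];  Q = [1] / [2] / [3]
  Insert 3 (step 4): P = [1, 3] / [2] / [7];  Q = [1, 4] / [2] / [3]
  Insert 8 (step 5): P = [1, 3, 8] / [2] / [7];  Q = [1, 4, 5] / [2] / [3]
  Insert 4 (step 6): P = [1, 3, 4] / [2, 8] / [7];  Q = [1, 4, 5] / [2, 6] / [3]
  Insert 6 (step 7): P = [1, 3, 4, 6] / [2, 8] / [7];  Q = [1, 4, 5, 7] / [2, 6] / [3]
  Insert 5 (step 8): P = [1, 3, 4, 5] / [2, 6] / [7, 8];  Q = [1, 4, 5, 7] / [2, 6] / [3, 8]
  Insert 9 (step 9): P = [1, 3, 4, 5, 9] / [2, 6] / [7, 8];  Q = [1, 4, 5, 7, 9] / [2, 6] / [3, 8]
Final shape: (5, 2, 2).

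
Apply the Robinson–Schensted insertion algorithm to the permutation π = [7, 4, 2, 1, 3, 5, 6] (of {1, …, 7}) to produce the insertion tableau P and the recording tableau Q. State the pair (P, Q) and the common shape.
P = [1, 3, 5, 6] / [2] / [4] / [7];  Q = [1, 5, 6, 7] / [2] / [3] / [4];  common shape = (4, 1, 1, 1)

Row-insert the values π_1, π_2, … into P one at a time, bumping the leftmost entry strictly greater than the inserted value down to the next row. The recording tableau Q records, in position (i, j), the step at which that cell was added to P.
  Insert 7 (step 1): P = [7];  Q = [1]
  Insert 4 (step 2): P = [4] / [7];  Q = [1] / [2]
  Insert 2 (step 3): P = [2] / [4] / [7];  Q = [1] / [2] / [3]
  Insert 1 (step 4): P = [1] / [2] / [4] / [7];  Q = [1] / [2] / [3] / [4]
  Insert 3 (step 5): P = [1, 3] / [2] / [4] / [7];  Q = [1, 5] / [2] / [3] / [4]
  Insert 5 (step 6): P = [1, 3, 5] / [2] / [4] / [7];  Q = [1, 5, 6] / [2] / [3] / [4]
  Insert 6 (step 7): P = [1, 3, 5, 6] / [2] / [4] / [7];  Q = [1, 5, 6, 7] / [2] / [3] / [4]
Final shape: (4, 1, 1, 1).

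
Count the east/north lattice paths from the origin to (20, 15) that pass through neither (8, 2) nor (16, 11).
Number of paths = 2177853510

Inclusion–exclusion. Total paths: C(35, 20) = 3247943160. Through P₁: C(10, 8)·C(25, 12) = 234013500. Through P₂: C(27, 16)·C(8, 4) = 912652650. Since P₁ is strictly southwest of P₂, a monotone path through both must visit P₁ then P₂; paths through both = C(10, 8)·C(17, 8)·C(8, 4) = 76576500. Avoid both = 3247943160 − 234013500 − 912652650 + 76576500 = 2177853510.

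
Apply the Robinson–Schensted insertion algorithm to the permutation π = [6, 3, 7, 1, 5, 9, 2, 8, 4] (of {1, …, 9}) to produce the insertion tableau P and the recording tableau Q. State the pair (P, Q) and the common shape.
P = [1, 2, 4] / [3, 5, 8] / [6, 7, 9];  Q = [1, 3, 6] / [2, 5, 8] / [4, 7, 9];  common shape = (3, 3, 3)

Row-insert the values π_1, π_2, … into P one at a time, bumping the leftmost entry strictly greater than the inserted value down to the next row. The recording tableau Q records, in position (i, j), the step at which that cell was added to P.
  Insert 6 (step 1): P = [6];  Q = [1]
  Insert 3 (step 2): P = [3] / [6];  Q = [1] / [2]
  Insert 7 (step 3): P = [3, 7] / [6];  Q = [1, 3] / [2]
  Insert 1 (step 4): P = [1, 7] / [3] / [6];  Q = [1, 3] / [2] / [4]
  Insert 5 (step 5): P = [1, 5] / [3, 7] / [6];  Q = [1, 3] / [2, 5] / [4]
  Insert 9 (step 6): P = [1, 5, 9] / [3, 7] / [6];  Q = [1, 3, 6] / [2, 5] / [4]
  Insert 2 (step 7): P = [1, 2, 9] / [3, 5] / [6, 7];  Q = [1, 3, 6] / [2, 5] / [4, 7]
  Insert 8 (step 8): P = [1, 2, 8] / [3, 5, 9] / [6, 7];  Q = [1, 3, 6] / [2, 5, 8] / [4, 7]
  Insert 4 (step 9): P = [1, 2, 4] / [3, 5, 8] / [6, 7, 9];  Q = [1, 3, 6] / [2, 5, 8] / [4, 7, 9]
Final shape: (3, 3, 3).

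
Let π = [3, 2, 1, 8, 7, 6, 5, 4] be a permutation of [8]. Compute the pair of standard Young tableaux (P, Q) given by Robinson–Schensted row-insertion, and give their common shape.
P = [1, 4] / [2, 5] / [3, 6] / [7] / [8];  Q = [1, 4] / [2, 5] / [3, 6] / [7] / [8];  common shape = (2, 2, 2, 1, 1)

Row-insert the values π_1, π_2, … into P one at a time, bumping the leftmost entry strictly greater than the inserted value down to the next row. The recording tableau Q records, in position (i, j), the step at which that cell was added to P.
  Insert 3 (step 1): P = [3];  Q = [1]
  Insert 2 (step 2): P = [2] / [3];  Q = [1] / [2]
  Insert 1 (step 3): P = [1] / [2] / [3];  Q = [1] / [2] / [3]
  Insert 8 (step 4): P = [1, 8] / [2] / [3];  Q = [1, 4] / [2] / [3]
  Insert 7 (step 5): P = [1, 7] / [2, 8] / [3];  Q = [1, 4] / [2, 5] / [3]
  Insert 6 (step 6): P = [1, 6] / [2, 7] / [3, 8];  Q = [1, 4] / [2, 5] / [3, 6]
  Insert 5 (step 7): P = [1, 5] / [2, 6] / [3, 7] / [8];  Q = [1, 4] / [2, 5] / [3, 6] / [7]
  Insert 4 (step 8): P = [1, 4] / [2, 5] / [3, 6] / [7] / [8];  Q = [1, 4] / [2, 5] / [3, 6] / [7] / [8]
Final shape: (2, 2, 2, 1, 1).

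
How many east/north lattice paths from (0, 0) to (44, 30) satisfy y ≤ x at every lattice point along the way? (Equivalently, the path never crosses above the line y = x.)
Number of paths = 156375886125188595376

By the reflection principle (André's argument), the number of monotone paths to (44, 30) with n ≤ m that never go above y = x is C(74, 44) − C(74, 45) = 469127658375565786128 − 312751772250377190752 = 156375886125188595376.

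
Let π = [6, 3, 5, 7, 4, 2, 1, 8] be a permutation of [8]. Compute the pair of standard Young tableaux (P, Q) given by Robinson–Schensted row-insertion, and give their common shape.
P = [1, 4, 7, 8] / [2] / [3] / [5] / [6];  Q = [1, 3, 4, 8] / [2] / [5] / [6] / [7];  common shape = (4, 1, 1, 1, 1)

Row-insert the values π_1, π_2, … into P one at a time, bumping the leftmost entry strictly greater than the inserted value down to the next row. The recording tableau Q records, in position (i, j), the step at which that cell was added to P.
  Insert 6 (step 1): P = [6];  Q = [1]
  Insert 3 (step 2): P = [3] / [6];  Q = [1] / [2]
  Insert 5 (step 3): P = [3, 5] / [6];  Q = [1, 3] / [2]
  Insert 7 (step 4): P = [3, 5, 7] / [6];  Q = [1, 3, 4] / [2]
  Insert 4 (step 5): P = [3, 4, 7] / [5] / [6];  Q = [1, 3, 4] / [2] / [5]
  Insert 2 (step 6): P = [2, 4, 7] / [3] / [5] / [6];  Q = [1, 3, 4] / [2] / [5] / [6]
  Insert 1 (step 7): P = [1, 4, 7] / [2] / [3] / [5] / [6];  Q = [1, 3, 4] / [2] / [5] / [6] / [7]
  Insert 8 (step 8): P = [1, 4, 7, 8] / [2] / [3] / [5] / [6];  Q = [1, 3, 4, 8] / [2] / [5] / [6] / [7]
Final shape: (4, 1, 1, 1, 1).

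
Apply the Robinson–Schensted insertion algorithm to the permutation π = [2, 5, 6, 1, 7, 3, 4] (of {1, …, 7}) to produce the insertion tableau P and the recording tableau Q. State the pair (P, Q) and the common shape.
P = [1, 3, 4, 7] / [2, 5, 6];  Q = [1, 2, 3, 5] / [4, 6, 7];  common shape = (4, 3)

Row-insert the values π_1, π_2, … into P one at a time, bumping the leftmost entry strictly greater than the inserted value down to the next row. The recording tableau Q records, in position (i, j), the step at which that cell was added to P.
  Insert 2 (step 1): P = [2];  Q = [1]
  Insert 5 (step 2): P = [2, 5];  Q = [1, 2]
  Insert 6 (step 3): P = [2, 5, 6];  Q = [1, 2, 3]
  Insert 1 (step 4): P = [1, 5, 6] / [2];  Q = [1, 2, 3] / [4]
  Insert 7 (step 5): P = [1, 5, 6, 7] / [2];  Q = [1, 2, 3, 5] / [4]
  Insert 3 (step 6): P = [1, 3, 6, 7] / [2, 5];  Q = [1, 2, 3, 5] / [4, 6]
  Insert 4 (step 7): P = [1, 3, 4, 7] / [2, 5, 6];  Q = [1, 2, 3, 5] / [4, 6, 7]
Final shape: (4, 3).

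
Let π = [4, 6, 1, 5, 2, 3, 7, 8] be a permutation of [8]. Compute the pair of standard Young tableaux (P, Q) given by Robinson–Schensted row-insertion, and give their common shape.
P = [1, 2, 3, 7, 8] / [4, 5] / [6];  Q = [1, 2, 6, 7, 8] / [3, 4] / [5];  common shape = (5, 2, 1)

Row-insert the values π_1, π_2, … into P one at a time, bumping the leftmost entry strictly greater than the inserted value down to the next row. The recording tableau Q records, in position (i, j), the step at which that cell was added to P.
  Insert 4 (step 1): P = [4];  Q = [1]
  Insert 6 (step 2): P = [4, 6];  Q = [1, 2]
  Insert 1 (step 3): P = [1, 6] / [4];  Q = [1, 2] / [3]
  Insert 5 (step 4): P = [1, 5] / [4, 6];  Q = [1, 2] / [3, 4]
  Insert 2 (step 5): P = [1, 2] / [4, 5] / [6];  Q = [1, 2] / [3, 4] / [5]
  Insert 3 (step 6): P = [1, 2, 3] / [4, 5] / [6];  Q = [1, 2, 6] / [3, 4] / [5]
  Insert 7 (step 7): P = [1, 2, 3, 7] / [4, 5] / [6];  Q = [1, 2, 6, 7] / [3, 4] / [5]
  Insert 8 (step 8): P = [1, 2, 3, 7, 8] / [4, 5] / [6];  Q = [1, 2, 6, 7, 8] / [3, 4] / [5]
Final shape: (5, 2, 1).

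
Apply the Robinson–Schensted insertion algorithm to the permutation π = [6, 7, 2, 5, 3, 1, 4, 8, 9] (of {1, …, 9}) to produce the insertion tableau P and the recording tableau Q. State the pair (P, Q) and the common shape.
P = [1, 3, 4, 8, 9] / [2, 7] / [5] / [6];  Q = [1, 2, 7, 8, 9] / [3, 4] / [5] / [6];  common shape = (5, 2, 1, 1)

Row-insert the values π_1, π_2, … into P one at a time, bumping the leftmost entry strictly greater than the inserted value down to the next row. The recording tableau Q records, in position (i, j), the step at which that cell was added to P.
  Insert 6 (step 1): P = [6];  Q = [1]
  Insert 7 (step 2): P = [6, 7];  Q = [1, 2]
  Insert 2 (step 3): P = [2, 7] / [6];  Q = [1, 2] / [3]
  Insert 5 (step 4): P = [2, 5] / [6, 7];  Q = [1, 2] / [3, 4]
  Insert 3 (step 5): P = [2, 3] / [5, 7] / [6];  Q = [1, 2] / [3, 4] / [5]
  Insert 1 (step 6): P = [1, 3] / [2, 7] / [5] / [6];  Q = [1, 2] / [3, 4] / [5] / [6]
  Insert 4 (step 7): P = [1, 3, 4] / [2, 7] / [5] / [6];  Q = [1, 2, 7] / [3, 4] / [5] / [6]
  Insert 8 (step 8): P = [1, 3, 4, 8] / [2, 7] / [5] / [6];  Q = [1, 2, 7, 8] / [3, 4] / [5] / [6]
  Insert 9 (step 9): P = [1, 3, 4, 8, 9] / [2, 7] / [5] / [6];  Q = [1, 2, 7, 8, 9] / [3, 4] / [5] / [6]
Final shape: (5, 2, 1, 1).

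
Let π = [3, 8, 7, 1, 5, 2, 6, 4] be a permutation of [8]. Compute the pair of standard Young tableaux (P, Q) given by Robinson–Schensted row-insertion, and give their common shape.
P = [1, 2, 4] / [3, 5, 6] / [7] / [8];  Q = [1, 2, 7] / [3, 5, 8] / [4] / [6];  common shape = (3, 3, 1, 1)

Row-insert the values π_1, π_2, … into P one at a time, bumping the leftmost entry strictly greater than the inserted value down to the next row. The recording tableau Q records, in position (i, j), the step at which that cell was added to P.
  Insert 3 (step 1): P = [3];  Q = [1]
  Insert 8 (step 2): P = [3, 8];  Q = [1, 2]
  Insert 7 (step 3): P = [3, 7] / [8];  Q = [1, 2] / [3]
  Insert 1 (step 4): P = [1, 7] / [3] / [8];  Q = [1, 2] / [3] / [4]
  Insert 5 (step 5): P = [1, 5] / [3, 7] / [8];  Q = [1, 2] / [3, 5] / [4]
  Insert 2 (step 6): P = [1, 2] / [3, 5] / [7] / [8];  Q = [1, 2] / [3, 5] / [4] / [6]
  Insert 6 (step 7): P = [1, 2, 6] / [3, 5] / [7] / [8];  Q = [1, 2, 7] / [3, 5] / [4] / [6]
  Insert 4 (step 8): P = [1, 2, 4] / [3, 5, 6] / [7] / [8];  Q = [1, 2, 7] / [3, 5, 8] / [4] / [6]
Final shape: (3, 3, 1, 1).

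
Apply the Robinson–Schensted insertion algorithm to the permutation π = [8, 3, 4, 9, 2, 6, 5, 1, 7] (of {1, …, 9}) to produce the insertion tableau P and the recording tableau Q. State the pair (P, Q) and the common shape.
P = [1, 4, 5, 7] / [2, 6] / [3, 9] / [8];  Q = [1, 3, 4, 9] / [2, 6] / [5, 7] / [8];  common shape = (4, 2, 2, 1)

Row-insert the values π_1, π_2, … into P one at a time, bumping the leftmost entry strictly greater than the inserted value down to the next row. The recording tableau Q records, in position (i, j), the step at which that cell was added to P.
  Insert 8 (step 1): P = [8];  Q = [1]
  Insert 3 (step 2): P = [3] / [8];  Q = [1] / [2]
  Insert 4 (step 3): P = [3, 4] / [8];  Q = [1, 3] / [2]
  Insert 9 (step 4): P = [3, 4, 9] / [8];  Q = [1, 3, 4] / [2]
  Insert 2 (step 5): P = [2, 4, 9] / [3] / [8];  Q = [1, 3, 4] / [2] / [5]
  Insert 6 (step 6): P = [2, 4, 6] / [3, 9] / [8];  Q = [1, 3, 4] / [2, 6] / [5]
  Insert 5 (step 7): P = [2, 4, 5] / [3, 6] / [8, 9];  Q = [1, 3, 4] / [2, 6] / [5, 7]
  Insert 1 (step 8): P = [1, 4, 5] / [2, 6] / [3, 9] / [8];  Q = [1, 3, 4] / [2, 6] / [5, 7] / [8]
  Insert 7 (step 9): P = [1, 4, 5, 7] / [2, 6] / [3, 9] / [8];  Q = [1, 3, 4, 9] / [2, 6] / [5, 7] / [8]
Final shape: (4, 2, 2, 1).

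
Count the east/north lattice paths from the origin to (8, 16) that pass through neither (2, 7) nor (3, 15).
Number of paths = 552339

Inclusion–exclusion. Total paths: C(24, 8) = 735471. Through P₁: C(9, 2)·C(15, 6) = 180180. Through P₂: C(18, 3)·C(6, 5) = 4896. Since P₁ is strictly southwest of P₂, a monotone path through both must visit P₁ then P₂; paths through both = C(9, 2)·C(9, 1)·C(6, 5) = 1944. Avoid both = 735471 − 180180 − 4896 + 1944 = 552339.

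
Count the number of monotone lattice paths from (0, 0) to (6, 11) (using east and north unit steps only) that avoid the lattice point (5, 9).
Number of paths = 6370

Total paths from (0, 0) to (6, 11): C(17, 6) = 12376. Paths through (5, 9): (paths (0, 0) → (5, 9)) × (paths (5, 9) → (6, 11)) = C(14, 5) · C(3, 1) = 2002 · 3 = 6006. Avoidance count = 12376 − 6006 = 6370.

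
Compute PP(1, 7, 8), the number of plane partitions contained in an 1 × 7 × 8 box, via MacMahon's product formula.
PP(1, 7, 8) = 6435

Evaluate the triple product over i = 1..1, j = 1..7, k = 1..8. The factors are (2/1) · (3/2) · (4/3) · (5/4) · (6/5) · (7/6) · (8/7) · (9/8) · … (56 factors total). The numerators and denominators telescope so the product is an integer; carrying out the multiplication exactly gives PP(1, 7, 8) = 6435.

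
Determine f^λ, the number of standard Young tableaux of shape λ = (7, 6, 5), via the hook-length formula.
# SYT of shape (7, 6, 5) = 466752

Hook-length formula: f^λ = n! / Π hook(c), product over all cells c of the Young diagram. For λ = (7, 6, 5), n = 18 boxes. Hook lengths by row (left-to-right, top-to-bottom): [9, 8, 7, 6, 5, 3, 1]; [7, 6, 5, 4, 3, 1]; [5, 4, 3, 2, 1]. Product of hooks = 13716864000. So f^λ = 18! / 13716864000 = 6402373705728000 / 13716864000 = 466752.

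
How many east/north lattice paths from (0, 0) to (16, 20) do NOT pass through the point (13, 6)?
Number of paths = 7289422350

Total paths from (0, 0) to (16, 20): C(36, 16) = 7307872110. Paths through (13, 6): (paths (0, 0) → (13, 6)) × (paths (13, 6) → (16, 20)) = C(19, 13) · C(17, 3) = 27132 · 680 = 18449760. Avoidance count = 7307872110 − 18449760 = 7289422350.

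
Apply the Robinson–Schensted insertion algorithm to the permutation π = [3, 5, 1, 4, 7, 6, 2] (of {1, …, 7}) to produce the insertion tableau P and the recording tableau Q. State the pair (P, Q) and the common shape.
P = [1, 2, 6] / [3, 4, 7] / [5];  Q = [1, 2, 5] / [3, 4, 6] / [7];  common shape = (3, 3, 1)

Row-insert the values π_1, π_2, … into P one at a time, bumping the leftmost entry strictly greater than the inserted value down to the next row. The recording tableau Q records, in position (i, j), the step at which that cell was added to P.
  Insert 3 (step 1): P = [3];  Q = [1]
  Insert 5 (step 2): P = [3, 5];  Q = [1, 2]
  Insert 1 (step 3): P = [1, 5] / [3];  Q = [1, 2] / [3]
  Insert 4 (step 4): P = [1, 4] / [3, 5];  Q = [1, 2] / [3, 4]
  Insert 7 (step 5): P = [1, 4, 7] / [3, 5];  Q = [1, 2, 5] / [3, 4]
  Insert 6 (step 6): P = [1, 4, 6] / [3, 5, 7];  Q = [1, 2, 5] / [3, 4, 6]
  Insert 2 (step 7): P = [1, 2, 6] / [3, 4, 7] / [5];  Q = [1, 2, 5] / [3, 4, 6] / [7]
Final shape: (3, 3, 1).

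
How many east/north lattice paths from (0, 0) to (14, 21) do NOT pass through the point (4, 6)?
Number of paths = 1633519800

Total paths from (0, 0) to (14, 21): C(35, 14) = 2319959400. Paths through (4, 6): (paths (0, 0) → (4, 6)) × (paths (4, 6) → (14, 21)) = C(10, 4) · C(25, 10) = 210 · 3268760 = 686439600. Avoidance count = 2319959400 − 686439600 = 1633519800.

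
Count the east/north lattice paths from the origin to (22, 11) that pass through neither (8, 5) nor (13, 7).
Number of paths = 107550105

Inclusion–exclusion. Total paths: C(33, 22) = 193536720. Through P₁: C(13, 8)·C(20, 14) = 49884120. Through P₂: C(20, 13)·C(13, 9) = 55426800. Since P₁ is strictly southwest of P₂, a monotone path through both must visit P₁ then P₂; paths through both = C(13, 8)·C(7, 5)·C(13, 9) = 19324305. Avoid both = 193536720 − 49884120 − 55426800 + 19324305 = 107550105.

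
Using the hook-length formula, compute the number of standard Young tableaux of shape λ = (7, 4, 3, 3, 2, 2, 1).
# SYT of shape (7, 4, 3, 3, 2, 2, 1) = 3223281600

Hook-length formula: f^λ = n! / Π hook(c), product over all cells c of the Young diagram. For λ = (7, 4, 3, 3, 2, 2, 1), n = 22 boxes. Hook lengths by row (left-to-right, top-to-bottom): [13, 11, 8, 5, 3, 2, 1]; [9, 7, 4, 1]; [7, 5, 2]; [6, 4, 1]; [4, 2]; [3, 1]; [1]. Product of hooks = 348713164800. So f^λ = 22! / 348713164800 = 1124000727777607680000 / 348713164800 = 3223281600.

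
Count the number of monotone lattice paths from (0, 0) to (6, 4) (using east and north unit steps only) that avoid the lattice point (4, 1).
Number of paths = 160

Total paths from (0, 0) to (6, 4): C(10, 6) = 210. Paths through (4, 1): (paths (0, 0) → (4, 1)) × (paths (4, 1) → (6, 4)) = C(5, 4) · C(5, 2) = 5 · 10 = 50. Avoidance count = 210 − 50 = 160.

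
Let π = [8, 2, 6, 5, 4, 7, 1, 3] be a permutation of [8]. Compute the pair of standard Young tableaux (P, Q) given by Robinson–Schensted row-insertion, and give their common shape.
P = [1, 3, 7] / [2, 4] / [5] / [6] / [8];  Q = [1, 3, 6] / [2, 8] / [4] / [5] / [7];  common shape = (3, 2, 1, 1, 1)

Row-insert the values π_1, π_2, … into P one at a time, bumping the leftmost entry strictly greater than the inserted value down to the next row. The recording tableau Q records, in position (i, j), the step at which that cell was added to P.
  Insert 8 (step 1): P = [8];  Q = [1]
  Insert 2 (step 2): P = [2] / [8];  Q = [1] / [2]
  Insert 6 (step 3): P = [2, 6] / [8];  Q = [1, 3] / [2]
  Insert 5 (step 4): P = [2, 5] / [6] / [8];  Q = [1, 3] / [2] / [4]
  Insert 4 (step 5): P = [2, 4] / [5] / [6] / [8];  Q = [1, 3] / [2] / [4] / [5]
  Insert 7 (step 6): P = [2, 4, 7] / [5] / [6] / [8];  Q = [1, 3, 6] / [2] / [4] / [5]
  Insert 1 (step 7): P = [1, 4, 7] / [2] / [5] / [6] / [8];  Q = [1, 3, 6] / [2] / [4] / [5] / [7]
  Insert 3 (step 8): P = [1, 3, 7] / [2, 4] / [5] / [6] / [8];  Q = [1, 3, 6] / [2, 8] / [4] / [5] / [7]
Final shape: (3, 2, 1, 1, 1).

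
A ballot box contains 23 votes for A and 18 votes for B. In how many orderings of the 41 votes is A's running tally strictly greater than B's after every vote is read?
Strict-lead orderings = 24647883000

Total orderings of the 41 votes with 23 for A: C(41, 23) = 202112640600. By the Bertrand ballot formula (Cycle Lemma / reflection principle), the number of orderings in which A is strictly ahead of B throughout is (p − q)/(p + q) · C(p + q, p) = (23 − 18)/(23 + 18) · 202112640600 = 24647883000.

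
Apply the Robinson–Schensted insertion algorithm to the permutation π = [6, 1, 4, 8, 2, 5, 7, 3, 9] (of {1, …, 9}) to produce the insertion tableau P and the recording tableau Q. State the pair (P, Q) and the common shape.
P = [1, 2, 3, 7, 9] / [4, 5] / [6, 8];  Q = [1, 3, 4, 7, 9] / [2, 6] / [5, 8];  common shape = (5, 2, 2)

Row-insert the values π_1, π_2, … into P one at a time, bumping the leftmost entry strictly greater than the inserted value down to the next row. The recording tableau Q records, in position (i, j), the step at which that cell was added to P.
  Insert 6 (step 1): P = [6];  Q = [1]
  Insert 1 (step 2): P = [1] / [6];  Q = [1] / [2]
  Insert 4 (step 3): P = [1, 4] / [6];  Q = [1, 3] / [2]
  Insert 8 (step 4): P = [1, 4, 8] / [6];  Q = [1, 3, 4] / [2]
  Insert 2 (step 5): P = [1, 2, 8] / [4] / [6];  Q = [1, 3, 4] / [2] / [5]
  Insert 5 (step 6): P = [1, 2, 5] / [4, 8] / [6];  Q = [1, 3, 4] / [2, 6] / [5]
  Insert 7 (step 7): P = [1, 2, 5, 7] / [4, 8] / [6];  Q = [1, 3, 4, 7] / [2, 6] / [5]
  Insert 3 (step 8): P = [1, 2, 3, 7] / [4, 5] / [6, 8];  Q = [1, 3, 4, 7] / [2, 6] / [5, 8]
  Insert 9 (step 9): P = [1, 2, 3, 7, 9] / [4, 5] / [6, 8];  Q = [1, 3, 4, 7, 9] / [2, 6] / [5, 8]
Final shape: (5, 2, 2).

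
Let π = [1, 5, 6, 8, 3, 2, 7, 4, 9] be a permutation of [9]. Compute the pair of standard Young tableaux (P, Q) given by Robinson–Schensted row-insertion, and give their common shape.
P = [1, 2, 4, 7, 9] / [3, 6] / [5, 8];  Q = [1, 2, 3, 4, 9] / [5, 7] / [6, 8];  common shape = (5, 2, 2)

Row-insert the values π_1, π_2, … into P one at a time, bumping the leftmost entry strictly greater than the inserted value down to the next row. The recording tableau Q records, in position (i, j), the step at which that cell was added to P.
  Insert 1 (step 1): P = [1];  Q = [1]
  Insert 5 (step 2): P = [1, 5];  Q = [1, 2]
  Insert 6 (step 3): P = [1, 5, 6];  Q = [1, 2, 3]
  Insert 8 (step 4): P = [1, 5, 6, 8];  Q = [1, 2, 3, 4]
  Insert 3 (step 5): P = [1, 3, 6, 8] / [5];  Q = [1, 2, 3, 4] / [5]
  Insert 2 (step 6): P = [1, 2, 6, 8] / [3] / [5];  Q = [1, 2, 3, 4] / [5] / [6]
  Insert 7 (step 7): P = [1, 2, 6, 7] / [3, 8] / [5];  Q = [1, 2, 3, 4] / [5, 7] / [6]
  Insert 4 (step 8): P = [1, 2, 4, 7] / [3, 6] / [5, 8];  Q = [1, 2, 3, 4] / [5, 7] / [6, 8]
  Insert 9 (step 9): P = [1, 2, 4, 7, 9] / [3, 6] / [5, 8];  Q = [1, 2, 3, 4, 9] / [5, 7] / [6, 8]
Final shape: (5, 2, 2).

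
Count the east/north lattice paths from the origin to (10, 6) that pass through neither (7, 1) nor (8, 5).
Number of paths = 3819

Inclusion–exclusion. Total paths: C(16, 10) = 8008. Through P₁: C(8, 7)·C(8, 3) = 448. Through P₂: C(13, 8)·C(3, 2) = 3861. Since P₁ is strictly southwest of P₂, a monotone path through both must visit P₁ then P₂; paths through both = C(8, 7)·C(5, 1)·C(3, 2) = 120. Avoid both = 8008 − 448 − 3861 + 120 = 3819.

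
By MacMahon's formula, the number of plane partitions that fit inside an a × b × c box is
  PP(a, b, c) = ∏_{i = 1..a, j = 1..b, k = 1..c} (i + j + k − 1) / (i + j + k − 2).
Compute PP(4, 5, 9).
PP(4, 5, 9) = 23029990984

Evaluate the triple product over i = 1..4, j = 1..5, k = 1..9. The factors are (2/1) · (3/2) · (4/3) · (5/4) · (6/5) · (7/6) · (8/7) · (9/8) · … (180 factors total). The numerators and denominators telescope so the product is an integer; carrying out the multiplication exactly gives PP(4, 5, 9) = 23029990984.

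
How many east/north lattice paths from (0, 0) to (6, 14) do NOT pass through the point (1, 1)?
Number of paths = 21624

Total paths from (0, 0) to (6, 14): C(20, 6) = 38760. Paths through (1, 1): (paths (0, 0) → (1, 1)) × (paths (1, 1) → (6, 14)) = C(2, 1) · C(18, 5) = 2 · 8568 = 17136. Avoidance count = 38760 − 17136 = 21624.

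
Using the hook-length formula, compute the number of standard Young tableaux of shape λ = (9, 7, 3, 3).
# SYT of shape (9, 7, 3, 3) = 290990700

Hook-length formula: f^λ = n! / Π hook(c), product over all cells c of the Young diagram. For λ = (9, 7, 3, 3), n = 22 boxes. Hook lengths by row (left-to-right, top-to-bottom): [12, 11, 10, 7, 6, 5, 4, 2, 1]; [9, 8, 7, 4, 3, 2, 1]; [4, 3, 2]; [3, 2, 1]. Product of hooks = 3862668902400. So f^λ = 22! / 3862668902400 = 1124000727777607680000 / 3862668902400 = 290990700.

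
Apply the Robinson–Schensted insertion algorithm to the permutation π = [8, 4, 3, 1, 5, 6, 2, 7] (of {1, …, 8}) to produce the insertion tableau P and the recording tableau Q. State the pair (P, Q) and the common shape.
P = [1, 2, 6, 7] / [3, 5] / [4] / [8];  Q = [1, 5, 6, 8] / [2, 7] / [3] / [4];  common shape = (4, 2, 1, 1)

Row-insert the values π_1, π_2, … into P one at a time, bumping the leftmost entry strictly greater than the inserted value down to the next row. The recording tableau Q records, in position (i, j), the step at which that cell was added to P.
  Insert 8 (step 1): P = [8];  Q = [1]
  Insert 4 (step 2): P = [4] / [8];  Q = [1] / [2]
  Insert 3 (step 3): P = [3] / [4] / [8];  Q = [1] / [2] / [3]
  Insert 1 (step 4): P = [1] / [3] / [4] / [8];  Q = [1] / [2] / [3] / [4]
  Insert 5 (step 5): P = [1, 5] / [3] / [4] / [8];  Q = [1, 5] / [2] / [3] / [4]
  Insert 6 (step 6): P = [1, 5, 6] / [3] / [4] / [8];  Q = [1, 5, 6] / [2] / [3] / [4]
  Insert 2 (step 7): P = [1, 2, 6] / [3, 5] / [4] / [8];  Q = [1, 5, 6] / [2, 7] / [3] / [4]
  Insert 7 (step 8): P = [1, 2, 6, 7] / [3, 5] / [4] / [8];  Q = [1, 5, 6, 8] / [2, 7] / [3] / [4]
Final shape: (4, 2, 1, 1).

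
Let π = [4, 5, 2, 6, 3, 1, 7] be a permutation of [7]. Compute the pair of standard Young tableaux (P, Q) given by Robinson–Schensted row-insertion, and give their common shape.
P = [1, 3, 6, 7] / [2, 5] / [4];  Q = [1, 2, 4, 7] / [3, 5] / [6];  common shape = (4, 2, 1)

Row-insert the values π_1, π_2, … into P one at a time, bumping the leftmost entry strictly greater than the inserted value down to the next row. The recording tableau Q records, in position (i, j), the step at which that cell was added to P.
  Insert 4 (step 1): P = [4];  Q = [1]
  Insert 5 (step 2): P = [4, 5];  Q = [1, 2]
  Insert 2 (step 3): P = [2, 5] / [4];  Q = [1, 2] / [3]
  Insert 6 (step 4): P = [2, 5, 6] / [4];  Q = [1, 2, 4] / [3]
  Insert 3 (step 5): P = [2, 3, 6] / [4, 5];  Q = [1, 2, 4] / [3, 5]
  Insert 1 (step 6): P = [1, 3, 6] / [2, 5] / [4];  Q = [1, 2, 4] / [3, 5] / [6]
  Insert 7 (step 7): P = [1, 3, 6, 7] / [2, 5] / [4];  Q = [1, 2, 4, 7] / [3, 5] / [6]
Final shape: (4, 2, 1).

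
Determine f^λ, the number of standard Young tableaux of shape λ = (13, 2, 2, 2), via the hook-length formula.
# SYT of shape (13, 2, 2, 2) = 88179

Hook-length formula: f^λ = n! / Π hook(c), product over all cells c of the Young diagram. For λ = (13, 2, 2, 2), n = 19 boxes. Hook lengths by row (left-to-right, top-to-bottom): [16, 15, 11, 10, 9, 8, 7, 6, 5, 4, 3, 2, 1]; [4, 3]; [3, 2]; [2, 1]. Product of hooks = 1379524608000. So f^λ = 19! / 1379524608000 = 121645100408832000 / 1379524608000 = 88179.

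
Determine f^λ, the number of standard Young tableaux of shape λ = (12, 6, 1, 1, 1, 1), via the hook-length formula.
# SYT of shape (12, 6, 1, 1, 1, 1) = 33549516

Hook-length formula: f^λ = n! / Π hook(c), product over all cells c of the Young diagram. For λ = (12, 6, 1, 1, 1, 1), n = 22 boxes. Hook lengths by row (left-to-right, top-to-bottom): [17, 12, 11, 10, 9, 8, 6, 5, 4, 3, 2, 1]; [10, 5, 4, 3, 2, 1]; [4]; [3]; [2]; [1]. Product of hooks = 33502740480000. So f^λ = 22! / 33502740480000 = 1124000727777607680000 / 33502740480000 = 33549516.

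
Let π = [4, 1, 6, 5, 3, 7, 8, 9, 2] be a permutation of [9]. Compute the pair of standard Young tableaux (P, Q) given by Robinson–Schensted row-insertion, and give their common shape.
P = [1, 2, 7, 8, 9] / [3, 5] / [4] / [6];  Q = [1, 3, 6, 7, 8] / [2, 4] / [5] / [9];  common shape = (5, 2, 1, 1)

Row-insert the values π_1, π_2, … into P one at a time, bumping the leftmost entry strictly greater than the inserted value down to the next row. The recording tableau Q records, in position (i, j), the step at which that cell was added to P.
  Insert 4 (step 1): P = [4];  Q = [1]
  Insert 1 (step 2): P = [1] / [4];  Q = [1] / [2]
  Insert 6 (step 3): P = [1, 6] / [4];  Q = [1, 3] / [2]
  Insert 5 (step 4): P = [1, 5] / [4, 6];  Q = [1, 3] / [2, 4]
  Insert 3 (step 5): P = [1, 3] / [4, 5] / [6];  Q = [1, 3] / [2, 4] / [5]
  Insert 7 (step 6): P = [1, 3, 7] / [4, 5] / [6];  Q = [1, 3, 6] / [2, 4] / [5]
  Insert 8 (step 7): P = [1, 3, 7, 8] / [4, 5] / [6];  Q = [1, 3, 6, 7] / [2, 4] / [5]
  Insert 9 (step 8): P = [1, 3, 7, 8, 9] / [4, 5] / [6];  Q = [1, 3, 6, 7, 8] / [2, 4] / [5]
  Insert 2 (step 9): P = [1, 2, 7, 8, 9] / [3, 5] / [4] / [6];  Q = [1, 3, 6, 7, 8] / [2, 4] / [5] / [9]
Final shape: (5, 2, 1, 1).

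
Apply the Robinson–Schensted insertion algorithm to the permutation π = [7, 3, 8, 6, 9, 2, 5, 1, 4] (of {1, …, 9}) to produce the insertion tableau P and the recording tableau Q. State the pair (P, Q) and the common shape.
P = [1, 4, 9] / [2, 5] / [3, 6] / [7, 8];  Q = [1, 3, 5] / [2, 4] / [6, 7] / [8, 9];  common shape = (3, 2, 2, 2)

Row-insert the values π_1, π_2, … into P one at a time, bumping the leftmost entry strictly greater than the inserted value down to the next row. The recording tableau Q records, in position (i, j), the step at which that cell was added to P.
  Insert 7 (step 1): P = [7];  Q = [1]
  Insert 3 (step 2): P = [3] / [7];  Q = [1] / [2]
  Insert 8 (step 3): P = [3, 8] / [7];  Q = [1, 3] / [2]
  Insert 6 (step 4): P = [3, 6] / [7, 8];  Q = [1, 3] / [2, 4]
  Insert 9 (step 5): P = [3, 6, 9] / [7, 8];  Q = [1, 3, 5] / [2, 4]
  Insert 2 (step 6): P = [2, 6, 9] / [3, 8] / [7];  Q = [1, 3, 5] / [2, 4] / [6]
  Insert 5 (step 7): P = [2, 5, 9] / [3, 6] / [7, 8];  Q = [1, 3, 5] / [2, 4] / [6, 7]
  Insert 1 (step 8): P = [1, 5, 9] / [2, 6] / [3, 8] / [7];  Q = [1, 3, 5] / [2, 4] / [6, 7] / [8]
  Insert 4 (step 9): P = [1, 4, 9] / [2, 5] / [3, 6] / [7, 8];  Q = [1, 3, 5] / [2, 4] / [6, 7] / [8, 9]
Final shape: (3, 2, 2, 2).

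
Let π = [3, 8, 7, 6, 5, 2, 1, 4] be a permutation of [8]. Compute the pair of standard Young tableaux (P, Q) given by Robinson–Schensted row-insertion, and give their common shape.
P = [1, 4] / [2, 5] / [3] / [6] / [7] / [8];  Q = [1, 2] / [3, 8] / [4] / [5] / [6] / [7];  common shape = (2, 2, 1, 1, 1, 1)

Row-insert the values π_1, π_2, … into P one at a time, bumping the leftmost entry strictly greater than the inserted value down to the next row. The recording tableau Q records, in position (i, j), the step at which that cell was added to P.
  Insert 3 (step 1): P = [3];  Q = [1]
  Insert 8 (step 2): P = [3, 8];  Q = [1, 2]
  Insert 7 (step 3): P = [3, 7] / [8];  Q = [1, 2] / [3]
  Insert 6 (step 4): P = [3, 6] / [7] / [8];  Q = [1, 2] / [3] / [4]
  Insert 5 (step 5): P = [3, 5] / [6] / [7] / [8];  Q = [1, 2] / [3] / [4] / [5]
  Insert 2 (step 6): P = [2, 5] / [3] / [6] / [7] / [8];  Q = [1, 2] / [3] / [4] / [5] / [6]
  Insert 1 (step 7): P = [1, 5] / [2] / [3] / [6] / [7] / [8];  Q = [1, 2] / [3] / [4] / [5] / [6] / [7]
  Insert 4 (step 8): P = [1, 4] / [2, 5] / [3] / [6] / [7] / [8];  Q = [1, 2] / [3, 8] / [4] / [5] / [6] / [7]
Final shape: (2, 2, 1, 1, 1, 1).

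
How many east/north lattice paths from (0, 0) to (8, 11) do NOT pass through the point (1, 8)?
Number of paths = 74502

Total paths from (0, 0) to (8, 11): C(19, 8) = 75582. Paths through (1, 8): (paths (0, 0) → (1, 8)) × (paths (1, 8) → (8, 11)) = C(9, 1) · C(10, 7) = 9 · 120 = 1080. Avoidance count = 75582 − 1080 = 74502.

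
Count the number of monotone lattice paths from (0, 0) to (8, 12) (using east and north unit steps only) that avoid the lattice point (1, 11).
Number of paths = 125874

Total paths from (0, 0) to (8, 12): C(20, 8) = 125970. Paths through (1, 11): (paths (0, 0) → (1, 11)) × (paths (1, 11) → (8, 12)) = C(12, 1) · C(8, 7) = 12 · 8 = 96. Avoidance count = 125970 − 96 = 125874.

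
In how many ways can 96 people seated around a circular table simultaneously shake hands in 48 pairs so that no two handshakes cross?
C_48 = 131327898242169365477991900

These noncrossing handshakes are counted by the Catalan number C_n = (1/(n + 1)) · C(2n, n). For n = 48: C_48 = (1/49) · C(96, 48) = 6435067013866298908421603100/49 = 131327898242169365477991900.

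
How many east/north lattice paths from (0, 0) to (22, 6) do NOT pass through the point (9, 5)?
Number of paths = 348712

Total paths from (0, 0) to (22, 6): C(28, 22) = 376740. Paths through (9, 5): (paths (0, 0) → (9, 5)) × (paths (9, 5) → (22, 6)) = C(14, 9) · C(14, 13) = 2002 · 14 = 28028. Avoidance count = 376740 − 28028 = 348712.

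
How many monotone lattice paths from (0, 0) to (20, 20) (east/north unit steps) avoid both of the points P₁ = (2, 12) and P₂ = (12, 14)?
Number of paths = 108720324713

Inclusion–exclusion. Total paths: C(40, 20) = 137846528820. Through P₁: C(14, 2)·C(26, 18) = 142167025. Through P₂: C(26, 12)·C(14, 8) = 29002073100. Since P₁ is strictly southwest of P₂, a monotone path through both must visit P₁ then P₂; paths through both = C(14, 2)·C(12, 10)·C(14, 8) = 18036018. Avoid both = 137846528820 − 142167025 − 29002073100 + 18036018 = 108720324713.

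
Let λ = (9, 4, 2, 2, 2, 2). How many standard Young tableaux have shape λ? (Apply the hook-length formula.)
# SYT of shape (9, 4, 2, 2, 2, 2) = 129506850

Hook-length formula: f^λ = n! / Π hook(c), product over all cells c of the Young diagram. For λ = (9, 4, 2, 2, 2, 2), n = 21 boxes. Hook lengths by row (left-to-right, top-to-bottom): [14, 13, 8, 7, 5, 4, 3, 2, 1]; [8, 7, 2, 1]; [5, 4]; [4, 3]; [3, 2]; [2, 1]. Product of hooks = 394503782400. So f^λ = 21! / 394503782400 = 51090942171709440000 / 394503782400 = 129506850.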